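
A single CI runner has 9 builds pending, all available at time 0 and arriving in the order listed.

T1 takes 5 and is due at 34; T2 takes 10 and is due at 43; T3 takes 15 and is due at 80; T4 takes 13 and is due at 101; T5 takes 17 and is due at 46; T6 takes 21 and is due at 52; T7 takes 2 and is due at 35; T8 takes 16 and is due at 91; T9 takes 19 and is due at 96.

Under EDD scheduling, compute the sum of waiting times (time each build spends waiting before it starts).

379

EDD (increasing due date): T1 T7 T2 T5 T6 T3 T8 T9 T4.
T1: waits 0, runs 0→5
T7: waits 5, runs 5→7
T2: waits 7, runs 7→17
T5: waits 17, runs 17→34
T6: waits 34, runs 34→55
T3: waits 55, runs 55→70
T8: waits 70, runs 70→86
T9: waits 86, runs 86→105
T4: waits 105, runs 105→118
Sum = 0+5+7+17+34+55+70+86+105 = 379.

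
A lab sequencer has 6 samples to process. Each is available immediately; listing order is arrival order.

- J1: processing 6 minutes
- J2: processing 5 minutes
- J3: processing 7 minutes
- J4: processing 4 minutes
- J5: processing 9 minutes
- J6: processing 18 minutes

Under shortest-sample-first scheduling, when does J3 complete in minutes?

SPT (increasing processing time): J4 J2 J1 J3 J5 J6.
J4: 0→4
J2: 4→9
J1: 9→15
J3: 15→22

22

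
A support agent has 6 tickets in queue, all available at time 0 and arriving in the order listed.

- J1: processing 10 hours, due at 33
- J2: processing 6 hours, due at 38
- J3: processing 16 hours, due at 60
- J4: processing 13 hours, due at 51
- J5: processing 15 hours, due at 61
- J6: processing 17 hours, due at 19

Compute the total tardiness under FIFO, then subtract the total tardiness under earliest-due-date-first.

40

FIFO (arrival order): J1 J2 J3 J4 J5 J6.
J1: 0→10, due 33, tardiness 0
J2: 10→16, due 38, tardiness 0
J3: 16→32, due 60, tardiness 0
J4: 32→45, due 51, tardiness 0
J5: 45→60, due 61, tardiness 0
J6: 60→77, due 19, tardiness 58
Sum = 0+0+0+0+0+58 = 58.
EDD (increasing due date): J6 J1 J2 J4 J3 J5.
J6: 0→17, due 19, tardiness 0
J1: 17→27, due 33, tardiness 0
J2: 27→33, due 38, tardiness 0
J4: 33→46, due 51, tardiness 0
J3: 46→62, due 60, tardiness 2
J5: 62→77, due 61, tardiness 16
Sum = 0+0+0+0+2+16 = 18.
Difference = 58 − 18 = 40.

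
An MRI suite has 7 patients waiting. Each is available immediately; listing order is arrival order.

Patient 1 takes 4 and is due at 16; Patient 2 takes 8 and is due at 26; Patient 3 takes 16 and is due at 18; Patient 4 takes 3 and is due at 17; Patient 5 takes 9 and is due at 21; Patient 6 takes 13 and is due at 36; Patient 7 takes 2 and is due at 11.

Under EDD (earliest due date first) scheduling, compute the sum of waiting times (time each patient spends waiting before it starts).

EDD (increasing due date): Patient 7 Patient 1 Patient 4 Patient 3 Patient 5 Patient 2 Patient 6.
Patient 7: waits 0, runs 0→2
Patient 1: waits 2, runs 2→6
Patient 4: waits 6, runs 6→9
Patient 3: waits 9, runs 9→25
Patient 5: waits 25, runs 25→34
Patient 2: waits 34, runs 34→42
Patient 6: waits 42, runs 42→55
Sum = 0+2+6+9+25+34+42 = 118.

118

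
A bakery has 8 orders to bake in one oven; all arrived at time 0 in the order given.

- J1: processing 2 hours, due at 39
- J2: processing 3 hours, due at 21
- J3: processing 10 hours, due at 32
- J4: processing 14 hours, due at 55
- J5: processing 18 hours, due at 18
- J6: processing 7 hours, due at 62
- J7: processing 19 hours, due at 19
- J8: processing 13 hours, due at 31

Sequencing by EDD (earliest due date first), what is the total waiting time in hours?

EDD (increasing due date): J5 J7 J2 J8 J3 J1 J4 J6.
J5: waits 0, runs 0→18
J7: waits 18, runs 18→37
J2: waits 37, runs 37→40
J8: waits 40, runs 40→53
J3: waits 53, runs 53→63
J1: waits 63, runs 63→65
J4: waits 65, runs 65→79
J6: waits 79, runs 79→86
Sum = 0+18+37+40+53+63+65+79 = 355.

355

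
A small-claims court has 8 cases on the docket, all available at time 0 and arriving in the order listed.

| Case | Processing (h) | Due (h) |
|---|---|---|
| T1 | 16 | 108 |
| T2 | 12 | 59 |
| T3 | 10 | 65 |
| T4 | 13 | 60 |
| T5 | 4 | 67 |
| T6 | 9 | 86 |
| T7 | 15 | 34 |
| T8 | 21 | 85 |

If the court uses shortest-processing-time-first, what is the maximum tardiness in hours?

SPT (increasing processing time): T5 T6 T3 T2 T4 T7 T1 T8.
T5: 0→4, due 67, tardiness 0
T6: 4→13, due 86, tardiness 0
T3: 13→23, due 65, tardiness 0
T2: 23→35, due 59, tardiness 0
T4: 35→48, due 60, tardiness 0
T7: 48→63, due 34, tardiness 29
T1: 63→79, due 108, tardiness 0
T8: 79→100, due 85, tardiness 15
Maximum = 29.

29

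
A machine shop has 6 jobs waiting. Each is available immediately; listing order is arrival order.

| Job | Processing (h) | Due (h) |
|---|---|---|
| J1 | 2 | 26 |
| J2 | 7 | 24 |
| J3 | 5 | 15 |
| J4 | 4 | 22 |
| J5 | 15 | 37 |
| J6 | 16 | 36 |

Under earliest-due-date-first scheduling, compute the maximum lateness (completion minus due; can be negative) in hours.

EDD (increasing due date): J3 J4 J2 J1 J6 J5.
J3: 0→5, due 15, lateness -10
J4: 5→9, due 22, lateness -13
J2: 9→16, due 24, lateness -8
J1: 16→18, due 26, lateness -8
J6: 18→34, due 36, lateness -2
J5: 34→49, due 37, lateness 12
Maximum = 12.

12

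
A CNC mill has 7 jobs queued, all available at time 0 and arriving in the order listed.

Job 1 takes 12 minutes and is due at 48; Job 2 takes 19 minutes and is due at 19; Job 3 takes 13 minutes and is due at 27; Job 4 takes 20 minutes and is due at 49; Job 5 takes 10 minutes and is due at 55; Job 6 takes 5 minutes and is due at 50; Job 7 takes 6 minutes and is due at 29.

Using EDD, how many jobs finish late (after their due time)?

6

EDD (increasing due date): Job 2 Job 3 Job 7 Job 1 Job 4 Job 6 Job 5.
Job 2: 0→19, due 19, tardiness 0
Job 3: 19→32, due 27, tardiness 5
Job 7: 32→38, due 29, tardiness 9
Job 1: 38→50, due 48, tardiness 2
Job 4: 50→70, due 49, tardiness 21
Job 6: 70→75, due 50, tardiness 25
Job 5: 75→85, due 55, tardiness 30
Late jobs: 6.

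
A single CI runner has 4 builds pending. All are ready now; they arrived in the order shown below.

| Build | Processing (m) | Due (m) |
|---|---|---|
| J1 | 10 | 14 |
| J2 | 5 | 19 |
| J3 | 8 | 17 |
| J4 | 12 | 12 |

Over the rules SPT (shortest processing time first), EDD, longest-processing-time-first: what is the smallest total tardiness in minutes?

32

SPT (increasing processing time): J2 J3 J1 J4.
J2: 0→5, due 19, tardiness 0
J3: 5→13, due 17, tardiness 0
J1: 13→23, due 14, tardiness 9
J4: 23→35, due 12, tardiness 23
Sum = 0+0+9+23 = 32.
EDD (increasing due date): J4 J1 J3 J2.
J4: 0→12, due 12, tardiness 0
J1: 12→22, due 14, tardiness 8
J3: 22→30, due 17, tardiness 13
J2: 30→35, due 19, tardiness 16
Sum = 0+8+13+16 = 37.
LPT (decreasing processing time): J4 J1 J3 J2.
J4: 0→12, due 12, tardiness 0
J1: 12→22, due 14, tardiness 8
J3: 22→30, due 17, tardiness 13
J2: 30→35, due 19, tardiness 16
Sum = 0+8+13+16 = 37.
SPT 32, EDD 37, LPT 37 → minimum 32.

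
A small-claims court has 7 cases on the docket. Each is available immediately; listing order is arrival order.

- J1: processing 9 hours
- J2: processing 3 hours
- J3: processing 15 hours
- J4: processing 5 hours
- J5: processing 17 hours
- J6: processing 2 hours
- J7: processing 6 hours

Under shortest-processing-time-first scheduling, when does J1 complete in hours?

25

SPT (increasing processing time): J6 J2 J4 J7 J1 J3 J5.
J6: 0→2
J2: 2→5
J4: 5→10
J7: 10→16
J1: 16→25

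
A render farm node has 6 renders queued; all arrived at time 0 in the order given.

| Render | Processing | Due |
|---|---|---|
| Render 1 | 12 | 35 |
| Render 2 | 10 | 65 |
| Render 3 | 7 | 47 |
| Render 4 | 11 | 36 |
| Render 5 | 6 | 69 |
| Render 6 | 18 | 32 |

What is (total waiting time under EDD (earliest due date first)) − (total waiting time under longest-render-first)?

-3

EDD (increasing due date): Render 6 Render 1 Render 4 Render 3 Render 2 Render 5.
Render 6: waits 0, runs 0→18
Render 1: waits 18, runs 18→30
Render 4: waits 30, runs 30→41
Render 3: waits 41, runs 41→48
Render 2: waits 48, runs 48→58
Render 5: waits 58, runs 58→64
Sum = 0+18+30+41+48+58 = 195.
LPT (decreasing processing time): Render 6 Render 1 Render 4 Render 2 Render 3 Render 5.
Render 6: waits 0, runs 0→18
Render 1: waits 18, runs 18→30
Render 4: waits 30, runs 30→41
Render 2: waits 41, runs 41→51
Render 3: waits 51, runs 51→58
Render 5: waits 58, runs 58→64
Sum = 0+18+30+41+51+58 = 198.
Difference = 195 − 198 = -3.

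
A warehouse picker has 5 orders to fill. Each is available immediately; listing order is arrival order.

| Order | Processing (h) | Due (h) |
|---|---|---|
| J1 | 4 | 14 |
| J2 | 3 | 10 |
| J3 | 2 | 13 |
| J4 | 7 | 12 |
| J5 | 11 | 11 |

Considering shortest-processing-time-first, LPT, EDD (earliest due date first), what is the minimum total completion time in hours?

SPT (increasing processing time): J3 J2 J1 J4 J5.
J3: 0→2
J2: 2→5
J1: 5→9
J4: 9→16
J5: 16→27
Sum = 2+5+9+16+27 = 59.
LPT (decreasing processing time): J5 J4 J1 J2 J3.
J5: 0→11
J4: 11→18
J1: 18→22
J2: 22→25
J3: 25→27
Sum = 11+18+22+25+27 = 103.
EDD (increasing due date): J2 J5 J4 J3 J1.
J2: 0→3
J5: 3→14
J4: 14→21
J3: 21→23
J1: 23→27
Sum = 3+14+21+23+27 = 88.
SPT 59, LPT 103, EDD 88 → minimum 59.

59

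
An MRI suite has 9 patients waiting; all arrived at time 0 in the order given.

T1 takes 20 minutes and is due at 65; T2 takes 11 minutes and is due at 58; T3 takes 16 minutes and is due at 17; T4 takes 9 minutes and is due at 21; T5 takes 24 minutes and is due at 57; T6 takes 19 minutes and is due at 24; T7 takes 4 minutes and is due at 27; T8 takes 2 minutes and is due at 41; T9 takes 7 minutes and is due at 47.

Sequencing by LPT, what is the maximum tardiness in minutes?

LPT (decreasing processing time): T5 T1 T6 T3 T2 T4 T9 T7 T8.
T5: 0→24, due 57, tardiness 0
T1: 24→44, due 65, tardiness 0
T6: 44→63, due 24, tardiness 39
T3: 63→79, due 17, tardiness 62
T2: 79→90, due 58, tardiness 32
T4: 90→99, due 21, tardiness 78
T9: 99→106, due 47, tardiness 59
T7: 106→110, due 27, tardiness 83
T8: 110→112, due 41, tardiness 71
Maximum = 83.

83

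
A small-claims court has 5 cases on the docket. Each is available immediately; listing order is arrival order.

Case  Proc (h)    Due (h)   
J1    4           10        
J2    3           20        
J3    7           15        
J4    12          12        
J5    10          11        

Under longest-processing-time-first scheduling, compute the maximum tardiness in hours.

23

LPT (decreasing processing time): J4 J5 J3 J1 J2.
J4: 0→12, due 12, tardiness 0
J5: 12→22, due 11, tardiness 11
J3: 22→29, due 15, tardiness 14
J1: 29→33, due 10, tardiness 23
J2: 33→36, due 20, tardiness 16
Maximum = 23.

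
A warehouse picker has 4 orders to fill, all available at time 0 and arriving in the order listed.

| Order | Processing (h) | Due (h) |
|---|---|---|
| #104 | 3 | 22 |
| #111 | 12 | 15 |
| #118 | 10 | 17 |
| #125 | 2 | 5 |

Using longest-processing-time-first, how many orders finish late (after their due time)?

3

LPT (decreasing processing time): #111 #118 #104 #125.
#111: 0→12, due 15, tardiness 0
#118: 12→22, due 17, tardiness 5
#104: 22→25, due 22, tardiness 3
#125: 25→27, due 5, tardiness 22
Late orders: 3.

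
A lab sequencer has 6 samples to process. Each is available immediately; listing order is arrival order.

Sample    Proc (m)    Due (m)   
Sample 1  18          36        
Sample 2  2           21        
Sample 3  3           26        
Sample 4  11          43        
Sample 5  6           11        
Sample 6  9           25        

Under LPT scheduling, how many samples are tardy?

4

LPT (decreasing processing time): Sample 1 Sample 4 Sample 6 Sample 5 Sample 3 Sample 2.
Sample 1: 0→18, due 36, tardiness 0
Sample 4: 18→29, due 43, tardiness 0
Sample 6: 29→38, due 25, tardiness 13
Sample 5: 38→44, due 11, tardiness 33
Sample 3: 44→47, due 26, tardiness 21
Sample 2: 47→49, due 21, tardiness 28
Late samples: 4.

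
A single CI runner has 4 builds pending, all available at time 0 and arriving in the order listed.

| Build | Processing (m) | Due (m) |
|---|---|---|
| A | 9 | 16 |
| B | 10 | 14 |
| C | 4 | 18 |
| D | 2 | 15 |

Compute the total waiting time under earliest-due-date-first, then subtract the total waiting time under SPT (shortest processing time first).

20

EDD (increasing due date): B D A C.
B: waits 0, runs 0→10
D: waits 10, runs 10→12
A: waits 12, runs 12→21
C: waits 21, runs 21→25
Sum = 0+10+12+21 = 43.
SPT (increasing processing time): D C A B.
D: waits 0, runs 0→2
C: waits 2, runs 2→6
A: waits 6, runs 6→15
B: waits 15, runs 15→25
Sum = 0+2+6+15 = 23.
Difference = 43 − 23 = 20.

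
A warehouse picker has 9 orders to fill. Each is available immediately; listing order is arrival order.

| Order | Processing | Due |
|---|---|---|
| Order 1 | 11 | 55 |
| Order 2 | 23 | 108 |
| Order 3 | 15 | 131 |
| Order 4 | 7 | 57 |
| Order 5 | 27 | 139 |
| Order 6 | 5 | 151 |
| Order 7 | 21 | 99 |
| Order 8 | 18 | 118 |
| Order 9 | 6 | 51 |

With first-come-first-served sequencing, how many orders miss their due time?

3

FIFO (arrival order): Order 1 Order 2 Order 3 Order 4 Order 5 Order 6 Order 7 Order 8 Order 9.
Order 1: 0→11, due 55, tardiness 0
Order 2: 11→34, due 108, tardiness 0
Order 3: 34→49, due 131, tardiness 0
Order 4: 49→56, due 57, tardiness 0
Order 5: 56→83, due 139, tardiness 0
Order 6: 83→88, due 151, tardiness 0
Order 7: 88→109, due 99, tardiness 10
Order 8: 109→127, due 118, tardiness 9
Order 9: 127→133, due 51, tardiness 82
Late orders: 3.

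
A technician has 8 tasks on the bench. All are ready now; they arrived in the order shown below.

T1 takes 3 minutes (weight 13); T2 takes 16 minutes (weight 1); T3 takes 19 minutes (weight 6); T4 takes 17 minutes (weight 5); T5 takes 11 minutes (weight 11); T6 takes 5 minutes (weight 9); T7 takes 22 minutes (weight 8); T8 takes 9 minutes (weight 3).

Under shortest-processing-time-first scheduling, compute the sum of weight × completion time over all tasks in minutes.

2115

SPT (increasing processing time): T1 T6 T8 T5 T2 T4 T3 T7.
T1: finishes 3, weight 13, w·C = 39
T6: finishes 8, weight 9, w·C = 72
T8: finishes 17, weight 3, w·C = 51
T5: finishes 28, weight 11, w·C = 308
T2: finishes 44, weight 1, w·C = 44
T4: finishes 61, weight 5, w·C = 305
T3: finishes 80, weight 6, w·C = 480
T7: finishes 102, weight 8, w·C = 816
Sum = 39+72+51+308+44+305+480+816 = 2115.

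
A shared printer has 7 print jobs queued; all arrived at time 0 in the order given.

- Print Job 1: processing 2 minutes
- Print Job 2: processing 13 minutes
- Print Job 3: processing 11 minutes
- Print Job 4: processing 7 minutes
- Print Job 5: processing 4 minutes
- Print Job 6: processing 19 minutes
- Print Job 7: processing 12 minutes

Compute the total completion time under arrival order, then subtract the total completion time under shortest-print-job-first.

FIFO (arrival order): Print Job 1 Print Job 2 Print Job 3 Print Job 4 Print Job 5 Print Job 6 Print Job 7.
Print Job 1: 0→2
Print Job 2: 2→15
Print Job 3: 15→26
Print Job 4: 26→33
Print Job 5: 33→37
Print Job 6: 37→56
Print Job 7: 56→68
Sum = 2+15+26+33+37+56+68 = 237.
SPT (increasing processing time): Print Job 1 Print Job 5 Print Job 4 Print Job 3 Print Job 7 Print Job 2 Print Job 6.
Print Job 1: 0→2
Print Job 5: 2→6
Print Job 4: 6→13
Print Job 3: 13→24
Print Job 7: 24→36
Print Job 2: 36→49
Print Job 6: 49→68
Sum = 2+6+13+24+36+49+68 = 198.
Difference = 237 − 198 = 39.

39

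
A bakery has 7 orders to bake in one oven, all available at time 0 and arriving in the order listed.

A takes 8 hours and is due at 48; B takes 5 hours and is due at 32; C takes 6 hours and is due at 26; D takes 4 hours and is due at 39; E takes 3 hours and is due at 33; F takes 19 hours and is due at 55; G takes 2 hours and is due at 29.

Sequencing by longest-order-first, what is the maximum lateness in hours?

18

LPT (decreasing processing time): F A C B D E G.
F: 0→19, due 55, lateness -36
A: 19→27, due 48, lateness -21
C: 27→33, due 26, lateness 7
B: 33→38, due 32, lateness 6
D: 38→42, due 39, lateness 3
E: 42→45, due 33, lateness 12
G: 45→47, due 29, lateness 18
Maximum = 18.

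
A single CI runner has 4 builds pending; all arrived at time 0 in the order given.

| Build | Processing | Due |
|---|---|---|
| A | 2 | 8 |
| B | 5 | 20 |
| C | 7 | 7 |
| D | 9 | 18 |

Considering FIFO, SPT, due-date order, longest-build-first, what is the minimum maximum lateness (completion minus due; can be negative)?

FIFO (arrival order): A B C D.
A: 0→2, due 8, lateness -6
B: 2→7, due 20, lateness -13
C: 7→14, due 7, lateness 7
D: 14→23, due 18, lateness 5
Maximum = 7.
SPT (increasing processing time): A B C D.
A: 0→2, due 8, lateness -6
B: 2→7, due 20, lateness -13
C: 7→14, due 7, lateness 7
D: 14→23, due 18, lateness 5
Maximum = 7.
EDD (increasing due date): C A D B.
C: 0→7, due 7, lateness 0
A: 7→9, due 8, lateness 1
D: 9→18, due 18, lateness 0
B: 18→23, due 20, lateness 3
Maximum = 3.
LPT (decreasing processing time): D C B A.
D: 0→9, due 18, lateness -9
C: 9→16, due 7, lateness 9
B: 16→21, due 20, lateness 1
A: 21→23, due 8, lateness 15
Maximum = 15.
FIFO 7, SPT 7, EDD 3, LPT 15 → minimum 3.

3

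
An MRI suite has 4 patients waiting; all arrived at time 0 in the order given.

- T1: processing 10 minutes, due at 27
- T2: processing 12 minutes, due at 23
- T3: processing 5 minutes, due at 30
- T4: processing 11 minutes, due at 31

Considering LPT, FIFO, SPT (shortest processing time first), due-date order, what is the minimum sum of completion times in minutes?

84

LPT (decreasing processing time): T2 T4 T1 T3.
T2: 0→12
T4: 12→23
T1: 23→33
T3: 33→38
Sum = 12+23+33+38 = 106.
FIFO (arrival order): T1 T2 T3 T4.
T1: 0→10
T2: 10→22
T3: 22→27
T4: 27→38
Sum = 10+22+27+38 = 97.
SPT (increasing processing time): T3 T1 T4 T2.
T3: 0→5
T1: 5→15
T4: 15→26
T2: 26→38
Sum = 5+15+26+38 = 84.
EDD (increasing due date): T2 T1 T3 T4.
T2: 0→12
T1: 12→22
T3: 22→27
T4: 27→38
Sum = 12+22+27+38 = 99.
LPT 106, FIFO 97, SPT 84, EDD 99 → minimum 84.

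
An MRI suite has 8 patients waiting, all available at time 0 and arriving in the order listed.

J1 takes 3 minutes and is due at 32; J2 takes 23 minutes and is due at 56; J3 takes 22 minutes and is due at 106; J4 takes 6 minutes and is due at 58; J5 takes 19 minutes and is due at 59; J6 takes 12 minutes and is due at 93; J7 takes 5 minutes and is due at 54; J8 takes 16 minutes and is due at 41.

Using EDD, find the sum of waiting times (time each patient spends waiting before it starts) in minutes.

EDD (increasing due date): J1 J8 J7 J2 J4 J5 J6 J3.
J1: waits 0, runs 0→3
J8: waits 3, runs 3→19
J7: waits 19, runs 19→24
J2: waits 24, runs 24→47
J4: waits 47, runs 47→53
J5: waits 53, runs 53→72
J6: waits 72, runs 72→84
J3: waits 84, runs 84→106
Sum = 0+3+19+24+47+53+72+84 = 302.

302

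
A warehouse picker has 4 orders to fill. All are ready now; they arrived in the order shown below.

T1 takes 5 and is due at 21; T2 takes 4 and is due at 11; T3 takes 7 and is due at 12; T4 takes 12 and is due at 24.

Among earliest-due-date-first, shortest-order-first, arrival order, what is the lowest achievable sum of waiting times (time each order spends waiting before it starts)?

EDD (increasing due date): T2 T3 T1 T4.
T2: waits 0, runs 0→4
T3: waits 4, runs 4→11
T1: waits 11, runs 11→16
T4: waits 16, runs 16→28
Sum = 0+4+11+16 = 31.
SPT (increasing processing time): T2 T1 T3 T4.
T2: waits 0, runs 0→4
T1: waits 4, runs 4→9
T3: waits 9, runs 9→16
T4: waits 16, runs 16→28
Sum = 0+4+9+16 = 29.
FIFO (arrival order): T1 T2 T3 T4.
T1: waits 0, runs 0→5
T2: waits 5, runs 5→9
T3: waits 9, runs 9→16
T4: waits 16, runs 16→28
Sum = 0+5+9+16 = 30.
EDD 31, SPT 29, FIFO 30 → minimum 29.

29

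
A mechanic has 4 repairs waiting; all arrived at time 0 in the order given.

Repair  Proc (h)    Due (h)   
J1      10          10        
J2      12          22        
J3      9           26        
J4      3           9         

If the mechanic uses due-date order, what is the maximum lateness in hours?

8

EDD (increasing due date): J4 J1 J2 J3.
J4: 0→3, due 9, lateness -6
J1: 3→13, due 10, lateness 3
J2: 13→25, due 22, lateness 3
J3: 25→34, due 26, lateness 8
Maximum = 8.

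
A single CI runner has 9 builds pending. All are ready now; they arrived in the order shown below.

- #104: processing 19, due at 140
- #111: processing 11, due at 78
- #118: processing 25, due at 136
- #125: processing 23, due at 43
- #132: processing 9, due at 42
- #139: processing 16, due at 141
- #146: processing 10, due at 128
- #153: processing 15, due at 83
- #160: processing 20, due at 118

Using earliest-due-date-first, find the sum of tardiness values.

EDD (increasing due date): #132 #125 #111 #153 #160 #146 #118 #104 #139.
#132: 0→9, due 42, tardiness 0
#125: 9→32, due 43, tardiness 0
#111: 32→43, due 78, tardiness 0
#153: 43→58, due 83, tardiness 0
#160: 58→78, due 118, tardiness 0
#146: 78→88, due 128, tardiness 0
#118: 88→113, due 136, tardiness 0
#104: 113→132, due 140, tardiness 0
#139: 132→148, due 141, tardiness 7
Sum = 0+0+0+0+0+0+0+0+7 = 7.

7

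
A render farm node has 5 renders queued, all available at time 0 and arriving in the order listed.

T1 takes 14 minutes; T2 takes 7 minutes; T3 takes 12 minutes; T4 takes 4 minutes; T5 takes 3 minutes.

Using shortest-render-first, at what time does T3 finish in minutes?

26

SPT (increasing processing time): T5 T4 T2 T3 T1.
T5: 0→3
T4: 3→7
T2: 7→14
T3: 14→26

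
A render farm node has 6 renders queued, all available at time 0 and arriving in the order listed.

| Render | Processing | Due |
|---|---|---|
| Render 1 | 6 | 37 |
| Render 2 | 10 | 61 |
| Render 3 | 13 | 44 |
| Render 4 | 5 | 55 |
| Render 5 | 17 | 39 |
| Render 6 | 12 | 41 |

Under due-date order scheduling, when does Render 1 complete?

EDD (increasing due date): Render 1 Render 5 Render 6 Render 3 Render 4 Render 2.
Render 1: 0→6

6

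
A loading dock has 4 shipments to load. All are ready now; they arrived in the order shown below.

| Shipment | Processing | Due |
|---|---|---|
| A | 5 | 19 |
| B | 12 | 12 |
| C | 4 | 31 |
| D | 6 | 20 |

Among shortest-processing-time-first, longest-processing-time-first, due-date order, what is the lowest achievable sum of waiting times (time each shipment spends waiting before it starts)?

28

SPT (increasing processing time): C A D B.
C: waits 0, runs 0→4
A: waits 4, runs 4→9
D: waits 9, runs 9→15
B: waits 15, runs 15→27
Sum = 0+4+9+15 = 28.
LPT (decreasing processing time): B D A C.
B: waits 0, runs 0→12
D: waits 12, runs 12→18
A: waits 18, runs 18→23
C: waits 23, runs 23→27
Sum = 0+12+18+23 = 53.
EDD (increasing due date): B A D C.
B: waits 0, runs 0→12
A: waits 12, runs 12→17
D: waits 17, runs 17→23
C: waits 23, runs 23→27
Sum = 0+12+17+23 = 52.
SPT 28, LPT 53, EDD 52 → minimum 28.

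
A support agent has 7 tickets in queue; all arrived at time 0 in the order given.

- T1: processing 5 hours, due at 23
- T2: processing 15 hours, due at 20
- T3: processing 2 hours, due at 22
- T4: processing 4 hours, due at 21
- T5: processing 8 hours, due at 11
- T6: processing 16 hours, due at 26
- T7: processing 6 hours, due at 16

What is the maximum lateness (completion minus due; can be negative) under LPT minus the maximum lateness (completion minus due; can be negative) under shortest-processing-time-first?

LPT (decreasing processing time): T6 T2 T5 T7 T1 T4 T3.
T6: 0→16, due 26, lateness -10
T2: 16→31, due 20, lateness 11
T5: 31→39, due 11, lateness 28
T7: 39→45, due 16, lateness 29
T1: 45→50, due 23, lateness 27
T4: 50→54, due 21, lateness 33
T3: 54→56, due 22, lateness 34
Maximum = 34.
SPT (increasing processing time): T3 T4 T1 T7 T5 T2 T6.
T3: 0→2, due 22, lateness -20
T4: 2→6, due 21, lateness -15
T1: 6→11, due 23, lateness -12
T7: 11→17, due 16, lateness 1
T5: 17→25, due 11, lateness 14
T2: 25→40, due 20, lateness 20
T6: 40→56, due 26, lateness 30
Maximum = 30.
Difference = 34 − 30 = 4.

4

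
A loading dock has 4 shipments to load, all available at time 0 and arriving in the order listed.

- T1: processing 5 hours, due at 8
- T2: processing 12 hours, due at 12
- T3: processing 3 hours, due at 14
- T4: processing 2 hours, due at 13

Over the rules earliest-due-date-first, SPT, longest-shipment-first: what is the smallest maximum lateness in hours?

EDD (increasing due date): T1 T2 T4 T3.
T1: 0→5, due 8, lateness -3
T2: 5→17, due 12, lateness 5
T4: 17→19, due 13, lateness 6
T3: 19→22, due 14, lateness 8
Maximum = 8.
SPT (increasing processing time): T4 T3 T1 T2.
T4: 0→2, due 13, lateness -11
T3: 2→5, due 14, lateness -9
T1: 5→10, due 8, lateness 2
T2: 10→22, due 12, lateness 10
Maximum = 10.
LPT (decreasing processing time): T2 T1 T3 T4.
T2: 0→12, due 12, lateness 0
T1: 12→17, due 8, lateness 9
T3: 17→20, due 14, lateness 6
T4: 20→22, due 13, lateness 9
Maximum = 9.
EDD 8, SPT 10, LPT 9 → minimum 8.

8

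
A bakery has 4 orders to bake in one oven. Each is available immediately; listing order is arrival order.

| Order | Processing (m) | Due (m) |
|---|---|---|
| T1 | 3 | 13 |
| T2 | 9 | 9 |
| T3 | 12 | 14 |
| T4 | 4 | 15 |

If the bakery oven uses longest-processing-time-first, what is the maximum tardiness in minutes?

LPT (decreasing processing time): T3 T2 T4 T1.
T3: 0→12, due 14, tardiness 0
T2: 12→21, due 9, tardiness 12
T4: 21→25, due 15, tardiness 10
T1: 25→28, due 13, tardiness 15
Maximum = 15.

15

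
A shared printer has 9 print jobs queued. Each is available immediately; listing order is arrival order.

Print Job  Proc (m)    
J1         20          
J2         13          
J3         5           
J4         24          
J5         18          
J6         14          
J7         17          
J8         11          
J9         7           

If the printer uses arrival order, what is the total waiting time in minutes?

FIFO (arrival order): J1 J2 J3 J4 J5 J6 J7 J8 J9.
J1: waits 0, runs 0→20
J2: waits 20, runs 20→33
J3: waits 33, runs 33→38
J4: waits 38, runs 38→62
J5: waits 62, runs 62→80
J6: waits 80, runs 80→94
J7: waits 94, runs 94→111
J8: waits 111, runs 111→122
J9: waits 122, runs 122→129
Sum = 0+20+33+38+62+80+94+111+122 = 560.

560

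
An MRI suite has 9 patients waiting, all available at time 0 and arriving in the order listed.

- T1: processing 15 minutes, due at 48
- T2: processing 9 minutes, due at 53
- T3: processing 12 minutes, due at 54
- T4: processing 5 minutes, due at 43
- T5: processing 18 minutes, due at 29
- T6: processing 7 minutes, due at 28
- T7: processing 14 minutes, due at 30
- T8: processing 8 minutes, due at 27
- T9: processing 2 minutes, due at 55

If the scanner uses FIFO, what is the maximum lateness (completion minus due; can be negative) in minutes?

61

FIFO (arrival order): T1 T2 T3 T4 T5 T6 T7 T8 T9.
T1: 0→15, due 48, lateness -33
T2: 15→24, due 53, lateness -29
T3: 24→36, due 54, lateness -18
T4: 36→41, due 43, lateness -2
T5: 41→59, due 29, lateness 30
T6: 59→66, due 28, lateness 38
T7: 66→80, due 30, lateness 50
T8: 80→88, due 27, lateness 61
T9: 88→90, due 55, lateness 35
Maximum = 61.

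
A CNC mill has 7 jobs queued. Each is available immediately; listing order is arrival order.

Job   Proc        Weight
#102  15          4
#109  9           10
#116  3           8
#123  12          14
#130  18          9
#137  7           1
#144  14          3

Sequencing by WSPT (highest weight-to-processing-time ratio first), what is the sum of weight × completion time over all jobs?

1371

WSPT (decreasing weight/processing-time ratio): #116 #123 #109 #130 #102 #144 #137.
#116: finishes 3, weight 8, w·C = 24
#123: finishes 15, weight 14, w·C = 210
#109: finishes 24, weight 10, w·C = 240
#130: finishes 42, weight 9, w·C = 378
#102: finishes 57, weight 4, w·C = 228
#144: finishes 71, weight 3, w·C = 213
#137: finishes 78, weight 1, w·C = 78
Sum = 24+210+240+378+228+213+78 = 1371.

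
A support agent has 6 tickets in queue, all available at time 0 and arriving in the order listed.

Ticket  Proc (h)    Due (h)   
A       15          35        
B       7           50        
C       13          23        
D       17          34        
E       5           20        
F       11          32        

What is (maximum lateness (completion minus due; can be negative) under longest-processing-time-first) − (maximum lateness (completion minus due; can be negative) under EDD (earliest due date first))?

22

LPT (decreasing processing time): D A C F B E.
D: 0→17, due 34, lateness -17
A: 17→32, due 35, lateness -3
C: 32→45, due 23, lateness 22
F: 45→56, due 32, lateness 24
B: 56→63, due 50, lateness 13
E: 63→68, due 20, lateness 48
Maximum = 48.
EDD (increasing due date): E C F D A B.
E: 0→5, due 20, lateness -15
C: 5→18, due 23, lateness -5
F: 18→29, due 32, lateness -3
D: 29→46, due 34, lateness 12
A: 46→61, due 35, lateness 26
B: 61→68, due 50, lateness 18
Maximum = 26.
Difference = 48 − 26 = 22.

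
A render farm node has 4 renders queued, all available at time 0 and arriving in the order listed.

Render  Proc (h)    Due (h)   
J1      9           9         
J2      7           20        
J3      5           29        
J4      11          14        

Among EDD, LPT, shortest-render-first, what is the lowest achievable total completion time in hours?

70

EDD (increasing due date): J1 J4 J2 J3.
J1: 0→9
J4: 9→20
J2: 20→27
J3: 27→32
Sum = 9+20+27+32 = 88.
LPT (decreasing processing time): J4 J1 J2 J3.
J4: 0→11
J1: 11→20
J2: 20→27
J3: 27→32
Sum = 11+20+27+32 = 90.
SPT (increasing processing time): J3 J2 J1 J4.
J3: 0→5
J2: 5→12
J1: 12→21
J4: 21→32
Sum = 5+12+21+32 = 70.
EDD 88, LPT 90, SPT 70 → minimum 70.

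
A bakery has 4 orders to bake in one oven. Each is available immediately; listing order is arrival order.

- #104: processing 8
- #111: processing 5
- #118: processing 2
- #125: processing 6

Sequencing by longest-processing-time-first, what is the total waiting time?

LPT (decreasing processing time): #104 #125 #111 #118.
#104: waits 0, runs 0→8
#125: waits 8, runs 8→14
#111: waits 14, runs 14→19
#118: waits 19, runs 19→21
Sum = 0+8+14+19 = 41.

41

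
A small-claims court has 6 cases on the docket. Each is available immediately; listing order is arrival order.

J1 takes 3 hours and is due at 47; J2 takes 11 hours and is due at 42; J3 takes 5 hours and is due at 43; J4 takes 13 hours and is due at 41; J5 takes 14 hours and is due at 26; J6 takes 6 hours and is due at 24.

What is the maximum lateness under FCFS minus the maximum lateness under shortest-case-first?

FIFO (arrival order): J1 J2 J3 J4 J5 J6.
J1: 0→3, due 47, lateness -44
J2: 3→14, due 42, lateness -28
J3: 14→19, due 43, lateness -24
J4: 19→32, due 41, lateness -9
J5: 32→46, due 26, lateness 20
J6: 46→52, due 24, lateness 28
Maximum = 28.
SPT (increasing processing time): J1 J3 J6 J2 J4 J5.
J1: 0→3, due 47, lateness -44
J3: 3→8, due 43, lateness -35
J6: 8→14, due 24, lateness -10
J2: 14→25, due 42, lateness -17
J4: 25→38, due 41, lateness -3
J5: 38→52, due 26, lateness 26
Maximum = 26.
Difference = 28 − 26 = 2.

2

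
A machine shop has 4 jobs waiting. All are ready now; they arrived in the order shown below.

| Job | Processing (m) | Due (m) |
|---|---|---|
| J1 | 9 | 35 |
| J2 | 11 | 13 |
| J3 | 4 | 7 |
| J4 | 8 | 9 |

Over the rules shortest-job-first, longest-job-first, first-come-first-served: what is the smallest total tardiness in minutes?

22

SPT (increasing processing time): J3 J4 J1 J2.
J3: 0→4, due 7, tardiness 0
J4: 4→12, due 9, tardiness 3
J1: 12→21, due 35, tardiness 0
J2: 21→32, due 13, tardiness 19
Sum = 0+3+0+19 = 22.
LPT (decreasing processing time): J2 J1 J4 J3.
J2: 0→11, due 13, tardiness 0
J1: 11→20, due 35, tardiness 0
J4: 20→28, due 9, tardiness 19
J3: 28→32, due 7, tardiness 25
Sum = 0+0+19+25 = 44.
FIFO (arrival order): J1 J2 J3 J4.
J1: 0→9, due 35, tardiness 0
J2: 9→20, due 13, tardiness 7
J3: 20→24, due 7, tardiness 17
J4: 24→32, due 9, tardiness 23
Sum = 0+7+17+23 = 47.
SPT 22, LPT 44, FIFO 47 → minimum 22.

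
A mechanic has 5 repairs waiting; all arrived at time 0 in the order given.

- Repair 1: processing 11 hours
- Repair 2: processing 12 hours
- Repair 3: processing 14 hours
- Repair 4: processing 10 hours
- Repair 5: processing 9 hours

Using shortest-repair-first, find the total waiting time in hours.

100

SPT (increasing processing time): Repair 5 Repair 4 Repair 1 Repair 2 Repair 3.
Repair 5: waits 0, runs 0→9
Repair 4: waits 9, runs 9→19
Repair 1: waits 19, runs 19→30
Repair 2: waits 30, runs 30→42
Repair 3: waits 42, runs 42→56
Sum = 0+9+19+30+42 = 100.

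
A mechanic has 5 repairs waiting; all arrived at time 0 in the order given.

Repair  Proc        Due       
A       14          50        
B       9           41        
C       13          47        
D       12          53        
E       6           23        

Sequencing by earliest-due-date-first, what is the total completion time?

145

EDD (increasing due date): E B C A D.
E: 0→6
B: 6→15
C: 15→28
A: 28→42
D: 42→54
Sum = 6+15+28+42+54 = 145.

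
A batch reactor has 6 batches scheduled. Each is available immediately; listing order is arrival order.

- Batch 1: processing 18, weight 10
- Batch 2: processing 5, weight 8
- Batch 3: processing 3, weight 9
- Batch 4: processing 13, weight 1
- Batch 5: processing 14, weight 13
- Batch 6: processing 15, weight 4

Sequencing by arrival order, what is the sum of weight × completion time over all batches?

1598

FIFO (arrival order): Batch 1 Batch 2 Batch 3 Batch 4 Batch 5 Batch 6.
Batch 1: finishes 18, weight 10, w·C = 180
Batch 2: finishes 23, weight 8, w·C = 184
Batch 3: finishes 26, weight 9, w·C = 234
Batch 4: finishes 39, weight 1, w·C = 39
Batch 5: finishes 53, weight 13, w·C = 689
Batch 6: finishes 68, weight 4, w·C = 272
Sum = 180+184+234+39+689+272 = 1598.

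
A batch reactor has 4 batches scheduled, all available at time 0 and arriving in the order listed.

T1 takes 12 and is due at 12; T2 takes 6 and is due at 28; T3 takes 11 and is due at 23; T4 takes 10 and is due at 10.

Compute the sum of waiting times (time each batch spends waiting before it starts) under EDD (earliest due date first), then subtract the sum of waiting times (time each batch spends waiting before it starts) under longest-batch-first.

EDD (increasing due date): T4 T1 T3 T2.
T4: waits 0, runs 0→10
T1: waits 10, runs 10→22
T3: waits 22, runs 22→33
T2: waits 33, runs 33→39
Sum = 0+10+22+33 = 65.
LPT (decreasing processing time): T1 T3 T4 T2.
T1: waits 0, runs 0→12
T3: waits 12, runs 12→23
T4: waits 23, runs 23→33
T2: waits 33, runs 33→39
Sum = 0+12+23+33 = 68.
Difference = 65 − 68 = -3.

-3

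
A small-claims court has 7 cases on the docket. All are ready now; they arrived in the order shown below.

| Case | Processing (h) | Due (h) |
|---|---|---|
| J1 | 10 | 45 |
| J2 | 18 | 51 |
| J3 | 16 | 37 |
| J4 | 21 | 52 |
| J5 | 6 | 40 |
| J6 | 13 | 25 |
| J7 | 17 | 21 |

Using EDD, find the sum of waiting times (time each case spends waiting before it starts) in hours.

287

EDD (increasing due date): J7 J6 J3 J5 J1 J2 J4.
J7: waits 0, runs 0→17
J6: waits 17, runs 17→30
J3: waits 30, runs 30→46
J5: waits 46, runs 46→52
J1: waits 52, runs 52→62
J2: waits 62, runs 62→80
J4: waits 80, runs 80→101
Sum = 0+17+30+46+52+62+80 = 287.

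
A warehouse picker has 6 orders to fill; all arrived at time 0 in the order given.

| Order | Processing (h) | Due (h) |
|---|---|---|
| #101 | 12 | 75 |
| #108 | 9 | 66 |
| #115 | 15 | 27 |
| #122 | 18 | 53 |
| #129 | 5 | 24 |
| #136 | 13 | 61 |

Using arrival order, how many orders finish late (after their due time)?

4

FIFO (arrival order): #101 #108 #115 #122 #129 #136.
#101: 0→12, due 75, tardiness 0
#108: 12→21, due 66, tardiness 0
#115: 21→36, due 27, tardiness 9
#122: 36→54, due 53, tardiness 1
#129: 54→59, due 24, tardiness 35
#136: 59→72, due 61, tardiness 11
Late orders: 4.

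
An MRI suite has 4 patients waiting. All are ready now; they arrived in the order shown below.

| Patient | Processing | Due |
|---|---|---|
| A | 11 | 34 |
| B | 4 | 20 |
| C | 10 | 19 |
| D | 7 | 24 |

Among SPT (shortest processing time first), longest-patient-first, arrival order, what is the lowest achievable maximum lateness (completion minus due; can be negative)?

2

SPT (increasing processing time): B D C A.
B: 0→4, due 20, lateness -16
D: 4→11, due 24, lateness -13
C: 11→21, due 19, lateness 2
A: 21→32, due 34, lateness -2
Maximum = 2.
LPT (decreasing processing time): A C D B.
A: 0→11, due 34, lateness -23
C: 11→21, due 19, lateness 2
D: 21→28, due 24, lateness 4
B: 28→32, due 20, lateness 12
Maximum = 12.
FIFO (arrival order): A B C D.
A: 0→11, due 34, lateness -23
B: 11→15, due 20, lateness -5
C: 15→25, due 19, lateness 6
D: 25→32, due 24, lateness 8
Maximum = 8.
SPT 2, LPT 12, FIFO 8 → minimum 2.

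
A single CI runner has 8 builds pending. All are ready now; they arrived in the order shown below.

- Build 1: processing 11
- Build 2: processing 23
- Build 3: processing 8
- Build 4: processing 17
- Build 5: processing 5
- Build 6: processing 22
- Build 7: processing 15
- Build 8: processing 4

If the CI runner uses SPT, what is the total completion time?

SPT (increasing processing time): Build 8 Build 5 Build 3 Build 1 Build 7 Build 4 Build 6 Build 2.
Build 8: 0→4
Build 5: 4→9
Build 3: 9→17
Build 1: 17→28
Build 7: 28→43
Build 4: 43→60
Build 6: 60→82
Build 2: 82→105
Sum = 4+9+17+28+43+60+82+105 = 348.

348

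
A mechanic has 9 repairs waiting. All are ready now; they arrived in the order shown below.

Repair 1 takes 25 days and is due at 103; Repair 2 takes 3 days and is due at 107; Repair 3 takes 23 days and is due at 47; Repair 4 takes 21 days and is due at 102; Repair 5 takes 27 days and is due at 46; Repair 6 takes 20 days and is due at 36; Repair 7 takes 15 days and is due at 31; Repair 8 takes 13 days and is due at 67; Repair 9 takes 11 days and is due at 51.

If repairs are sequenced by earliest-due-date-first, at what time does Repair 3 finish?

EDD (increasing due date): Repair 7 Repair 6 Repair 5 Repair 3 Repair 9 Repair 8 Repair 4 Repair 1 Repair 2.
Repair 7: 0→15
Repair 6: 15→35
Repair 5: 35→62
Repair 3: 62→85

85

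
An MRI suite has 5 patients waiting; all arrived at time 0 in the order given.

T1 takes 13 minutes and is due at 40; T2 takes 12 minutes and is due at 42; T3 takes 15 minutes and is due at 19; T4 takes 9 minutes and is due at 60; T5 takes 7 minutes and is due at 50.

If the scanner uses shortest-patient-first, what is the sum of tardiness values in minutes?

38

SPT (increasing processing time): T5 T4 T2 T1 T3.
T5: 0→7, due 50, tardiness 0
T4: 7→16, due 60, tardiness 0
T2: 16→28, due 42, tardiness 0
T1: 28→41, due 40, tardiness 1
T3: 41→56, due 19, tardiness 37
Sum = 0+0+0+1+37 = 38.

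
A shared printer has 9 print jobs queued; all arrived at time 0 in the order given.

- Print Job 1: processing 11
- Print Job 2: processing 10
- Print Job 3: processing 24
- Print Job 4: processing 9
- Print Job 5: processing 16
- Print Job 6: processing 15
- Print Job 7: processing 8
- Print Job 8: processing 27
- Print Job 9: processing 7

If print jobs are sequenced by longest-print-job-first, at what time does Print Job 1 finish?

LPT (decreasing processing time): Print Job 8 Print Job 3 Print Job 5 Print Job 6 Print Job 1 Print Job 2 Print Job 4 Print Job 7 Print Job 9.
Print Job 8: 0→27
Print Job 3: 27→51
Print Job 5: 51→67
Print Job 6: 67→82
Print Job 1: 82→93

93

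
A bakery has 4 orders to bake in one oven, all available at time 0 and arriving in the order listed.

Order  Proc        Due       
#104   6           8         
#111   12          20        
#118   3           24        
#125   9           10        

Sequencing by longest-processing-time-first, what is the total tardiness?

36

LPT (decreasing processing time): #111 #125 #104 #118.
#111: 0→12, due 20, tardiness 0
#125: 12→21, due 10, tardiness 11
#104: 21→27, due 8, tardiness 19
#118: 27→30, due 24, tardiness 6
Sum = 0+11+19+6 = 36.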